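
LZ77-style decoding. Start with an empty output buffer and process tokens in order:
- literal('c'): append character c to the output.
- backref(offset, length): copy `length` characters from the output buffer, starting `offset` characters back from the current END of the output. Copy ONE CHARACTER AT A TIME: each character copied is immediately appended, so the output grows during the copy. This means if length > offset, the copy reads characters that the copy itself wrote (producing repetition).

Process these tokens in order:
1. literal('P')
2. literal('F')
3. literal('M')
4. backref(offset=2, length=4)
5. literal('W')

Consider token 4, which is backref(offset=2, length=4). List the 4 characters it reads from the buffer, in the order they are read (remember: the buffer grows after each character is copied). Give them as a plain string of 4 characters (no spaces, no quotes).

Answer: FMFM

Derivation:
Token 1: literal('P'). Output: "P"
Token 2: literal('F'). Output: "PF"
Token 3: literal('M'). Output: "PFM"
Token 4: backref(off=2, len=4). Buffer before: "PFM" (len 3)
  byte 1: read out[1]='F', append. Buffer now: "PFMF"
  byte 2: read out[2]='M', append. Buffer now: "PFMFM"
  byte 3: read out[3]='F', append. Buffer now: "PFMFMF"
  byte 4: read out[4]='M', append. Buffer now: "PFMFMFM"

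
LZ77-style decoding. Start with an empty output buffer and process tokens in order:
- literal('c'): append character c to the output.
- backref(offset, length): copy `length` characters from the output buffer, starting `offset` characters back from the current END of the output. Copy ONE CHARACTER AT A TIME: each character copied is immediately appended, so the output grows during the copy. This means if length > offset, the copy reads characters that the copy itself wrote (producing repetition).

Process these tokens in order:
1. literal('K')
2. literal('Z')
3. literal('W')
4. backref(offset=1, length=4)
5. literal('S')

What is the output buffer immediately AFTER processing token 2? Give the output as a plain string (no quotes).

Answer: KZ

Derivation:
Token 1: literal('K'). Output: "K"
Token 2: literal('Z'). Output: "KZ"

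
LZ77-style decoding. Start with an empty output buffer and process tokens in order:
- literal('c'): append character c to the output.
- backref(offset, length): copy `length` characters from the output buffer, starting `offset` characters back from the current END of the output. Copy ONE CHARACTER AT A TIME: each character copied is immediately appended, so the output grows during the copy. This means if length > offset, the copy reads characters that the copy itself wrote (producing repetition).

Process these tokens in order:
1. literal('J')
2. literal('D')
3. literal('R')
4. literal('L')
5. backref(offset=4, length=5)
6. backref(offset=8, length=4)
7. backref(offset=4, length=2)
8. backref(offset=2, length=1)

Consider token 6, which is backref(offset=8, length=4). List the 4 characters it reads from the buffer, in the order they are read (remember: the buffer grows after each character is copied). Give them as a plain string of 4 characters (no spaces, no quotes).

Answer: DRLJ

Derivation:
Token 1: literal('J'). Output: "J"
Token 2: literal('D'). Output: "JD"
Token 3: literal('R'). Output: "JDR"
Token 4: literal('L'). Output: "JDRL"
Token 5: backref(off=4, len=5) (overlapping!). Copied 'JDRLJ' from pos 0. Output: "JDRLJDRLJ"
Token 6: backref(off=8, len=4). Buffer before: "JDRLJDRLJ" (len 9)
  byte 1: read out[1]='D', append. Buffer now: "JDRLJDRLJD"
  byte 2: read out[2]='R', append. Buffer now: "JDRLJDRLJDR"
  byte 3: read out[3]='L', append. Buffer now: "JDRLJDRLJDRL"
  byte 4: read out[4]='J', append. Buffer now: "JDRLJDRLJDRLJ"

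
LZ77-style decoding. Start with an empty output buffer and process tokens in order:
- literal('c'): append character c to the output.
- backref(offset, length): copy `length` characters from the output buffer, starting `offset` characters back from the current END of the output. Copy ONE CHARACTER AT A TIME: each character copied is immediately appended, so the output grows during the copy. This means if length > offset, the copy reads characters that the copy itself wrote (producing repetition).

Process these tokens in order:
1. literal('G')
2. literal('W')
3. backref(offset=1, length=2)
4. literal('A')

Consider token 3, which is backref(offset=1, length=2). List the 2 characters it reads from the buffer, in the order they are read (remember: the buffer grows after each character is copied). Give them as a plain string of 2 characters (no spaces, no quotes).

Answer: WW

Derivation:
Token 1: literal('G'). Output: "G"
Token 2: literal('W'). Output: "GW"
Token 3: backref(off=1, len=2). Buffer before: "GW" (len 2)
  byte 1: read out[1]='W', append. Buffer now: "GWW"
  byte 2: read out[2]='W', append. Buffer now: "GWWW"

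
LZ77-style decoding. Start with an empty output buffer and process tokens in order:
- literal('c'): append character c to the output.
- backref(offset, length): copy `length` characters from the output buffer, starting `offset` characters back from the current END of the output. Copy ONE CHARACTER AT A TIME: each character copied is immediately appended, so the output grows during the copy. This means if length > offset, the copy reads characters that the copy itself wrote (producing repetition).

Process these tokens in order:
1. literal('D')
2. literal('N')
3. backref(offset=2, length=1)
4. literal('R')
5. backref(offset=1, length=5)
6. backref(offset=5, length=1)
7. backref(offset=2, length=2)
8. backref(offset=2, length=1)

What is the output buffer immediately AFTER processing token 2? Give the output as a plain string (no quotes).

Token 1: literal('D'). Output: "D"
Token 2: literal('N'). Output: "DN"

Answer: DN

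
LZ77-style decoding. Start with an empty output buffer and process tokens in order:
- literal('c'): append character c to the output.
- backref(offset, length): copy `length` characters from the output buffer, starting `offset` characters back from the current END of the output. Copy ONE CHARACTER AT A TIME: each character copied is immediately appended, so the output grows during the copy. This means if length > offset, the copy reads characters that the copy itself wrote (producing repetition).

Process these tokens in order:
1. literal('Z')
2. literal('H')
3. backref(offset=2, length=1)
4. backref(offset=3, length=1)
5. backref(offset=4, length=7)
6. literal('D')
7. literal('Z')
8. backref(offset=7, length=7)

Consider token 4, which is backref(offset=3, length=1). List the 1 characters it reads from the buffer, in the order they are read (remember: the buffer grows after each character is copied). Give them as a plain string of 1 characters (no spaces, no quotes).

Answer: Z

Derivation:
Token 1: literal('Z'). Output: "Z"
Token 2: literal('H'). Output: "ZH"
Token 3: backref(off=2, len=1). Copied 'Z' from pos 0. Output: "ZHZ"
Token 4: backref(off=3, len=1). Buffer before: "ZHZ" (len 3)
  byte 1: read out[0]='Z', append. Buffer now: "ZHZZ"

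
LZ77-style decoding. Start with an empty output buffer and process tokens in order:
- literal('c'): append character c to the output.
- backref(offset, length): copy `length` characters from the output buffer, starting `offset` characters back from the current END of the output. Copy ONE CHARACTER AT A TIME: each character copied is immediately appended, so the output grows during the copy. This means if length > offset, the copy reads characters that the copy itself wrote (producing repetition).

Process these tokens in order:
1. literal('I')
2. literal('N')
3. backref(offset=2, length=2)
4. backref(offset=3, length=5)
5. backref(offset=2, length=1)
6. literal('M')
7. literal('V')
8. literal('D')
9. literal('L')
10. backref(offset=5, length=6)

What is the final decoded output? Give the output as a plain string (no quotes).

Token 1: literal('I'). Output: "I"
Token 2: literal('N'). Output: "IN"
Token 3: backref(off=2, len=2). Copied 'IN' from pos 0. Output: "ININ"
Token 4: backref(off=3, len=5) (overlapping!). Copied 'NINNI' from pos 1. Output: "ININNINNI"
Token 5: backref(off=2, len=1). Copied 'N' from pos 7. Output: "ININNINNIN"
Token 6: literal('M'). Output: "ININNINNINM"
Token 7: literal('V'). Output: "ININNINNINMV"
Token 8: literal('D'). Output: "ININNINNINMVD"
Token 9: literal('L'). Output: "ININNINNINMVDL"
Token 10: backref(off=5, len=6) (overlapping!). Copied 'NMVDLN' from pos 9. Output: "ININNINNINMVDLNMVDLN"

Answer: ININNINNINMVDLNMVDLN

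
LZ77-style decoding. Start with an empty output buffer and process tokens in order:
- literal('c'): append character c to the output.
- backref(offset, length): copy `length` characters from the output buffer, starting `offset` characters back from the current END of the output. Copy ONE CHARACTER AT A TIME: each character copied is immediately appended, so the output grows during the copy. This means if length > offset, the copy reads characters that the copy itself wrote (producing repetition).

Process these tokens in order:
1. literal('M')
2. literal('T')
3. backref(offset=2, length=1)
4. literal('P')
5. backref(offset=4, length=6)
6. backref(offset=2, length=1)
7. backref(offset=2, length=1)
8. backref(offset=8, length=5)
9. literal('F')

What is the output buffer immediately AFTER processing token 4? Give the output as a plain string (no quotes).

Answer: MTMP

Derivation:
Token 1: literal('M'). Output: "M"
Token 2: literal('T'). Output: "MT"
Token 3: backref(off=2, len=1). Copied 'M' from pos 0. Output: "MTM"
Token 4: literal('P'). Output: "MTMP"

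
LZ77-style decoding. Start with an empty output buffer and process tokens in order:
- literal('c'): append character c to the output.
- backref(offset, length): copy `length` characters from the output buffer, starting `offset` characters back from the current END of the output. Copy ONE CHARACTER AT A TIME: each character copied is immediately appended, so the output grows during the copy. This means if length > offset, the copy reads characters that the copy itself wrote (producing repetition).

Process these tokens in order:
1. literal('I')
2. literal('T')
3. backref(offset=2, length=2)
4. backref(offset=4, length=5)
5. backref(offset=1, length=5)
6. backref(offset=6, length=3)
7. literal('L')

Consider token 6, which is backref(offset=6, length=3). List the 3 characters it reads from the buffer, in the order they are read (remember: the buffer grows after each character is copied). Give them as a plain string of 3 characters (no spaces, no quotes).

Answer: III

Derivation:
Token 1: literal('I'). Output: "I"
Token 2: literal('T'). Output: "IT"
Token 3: backref(off=2, len=2). Copied 'IT' from pos 0. Output: "ITIT"
Token 4: backref(off=4, len=5) (overlapping!). Copied 'ITITI' from pos 0. Output: "ITITITITI"
Token 5: backref(off=1, len=5) (overlapping!). Copied 'IIIII' from pos 8. Output: "ITITITITIIIIII"
Token 6: backref(off=6, len=3). Buffer before: "ITITITITIIIIII" (len 14)
  byte 1: read out[8]='I', append. Buffer now: "ITITITITIIIIIII"
  byte 2: read out[9]='I', append. Buffer now: "ITITITITIIIIIIII"
  byte 3: read out[10]='I', append. Buffer now: "ITITITITIIIIIIIII"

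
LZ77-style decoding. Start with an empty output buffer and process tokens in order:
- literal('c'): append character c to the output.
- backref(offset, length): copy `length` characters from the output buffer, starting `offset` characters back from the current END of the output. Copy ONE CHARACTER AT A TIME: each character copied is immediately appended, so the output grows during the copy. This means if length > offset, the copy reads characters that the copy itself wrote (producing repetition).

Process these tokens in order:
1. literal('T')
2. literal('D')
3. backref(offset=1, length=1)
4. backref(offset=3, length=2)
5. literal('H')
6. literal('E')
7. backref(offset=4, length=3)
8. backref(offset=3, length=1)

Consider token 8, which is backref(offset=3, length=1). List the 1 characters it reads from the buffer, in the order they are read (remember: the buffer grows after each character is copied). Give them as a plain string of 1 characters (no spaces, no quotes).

Answer: T

Derivation:
Token 1: literal('T'). Output: "T"
Token 2: literal('D'). Output: "TD"
Token 3: backref(off=1, len=1). Copied 'D' from pos 1. Output: "TDD"
Token 4: backref(off=3, len=2). Copied 'TD' from pos 0. Output: "TDDTD"
Token 5: literal('H'). Output: "TDDTDH"
Token 6: literal('E'). Output: "TDDTDHE"
Token 7: backref(off=4, len=3). Copied 'TDH' from pos 3. Output: "TDDTDHETDH"
Token 8: backref(off=3, len=1). Buffer before: "TDDTDHETDH" (len 10)
  byte 1: read out[7]='T', append. Buffer now: "TDDTDHETDHT"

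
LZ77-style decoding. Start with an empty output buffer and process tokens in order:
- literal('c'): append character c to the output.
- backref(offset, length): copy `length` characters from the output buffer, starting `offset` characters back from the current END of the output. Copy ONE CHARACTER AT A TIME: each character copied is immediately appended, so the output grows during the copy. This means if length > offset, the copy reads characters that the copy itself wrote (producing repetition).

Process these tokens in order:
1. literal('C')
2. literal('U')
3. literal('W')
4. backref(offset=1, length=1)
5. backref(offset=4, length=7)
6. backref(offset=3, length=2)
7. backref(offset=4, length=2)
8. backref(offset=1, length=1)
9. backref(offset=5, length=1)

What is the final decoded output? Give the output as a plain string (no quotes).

Token 1: literal('C'). Output: "C"
Token 2: literal('U'). Output: "CU"
Token 3: literal('W'). Output: "CUW"
Token 4: backref(off=1, len=1). Copied 'W' from pos 2. Output: "CUWW"
Token 5: backref(off=4, len=7) (overlapping!). Copied 'CUWWCUW' from pos 0. Output: "CUWWCUWWCUW"
Token 6: backref(off=3, len=2). Copied 'CU' from pos 8. Output: "CUWWCUWWCUWCU"
Token 7: backref(off=4, len=2). Copied 'UW' from pos 9. Output: "CUWWCUWWCUWCUUW"
Token 8: backref(off=1, len=1). Copied 'W' from pos 14. Output: "CUWWCUWWCUWCUUWW"
Token 9: backref(off=5, len=1). Copied 'C' from pos 11. Output: "CUWWCUWWCUWCUUWWC"

Answer: CUWWCUWWCUWCUUWWC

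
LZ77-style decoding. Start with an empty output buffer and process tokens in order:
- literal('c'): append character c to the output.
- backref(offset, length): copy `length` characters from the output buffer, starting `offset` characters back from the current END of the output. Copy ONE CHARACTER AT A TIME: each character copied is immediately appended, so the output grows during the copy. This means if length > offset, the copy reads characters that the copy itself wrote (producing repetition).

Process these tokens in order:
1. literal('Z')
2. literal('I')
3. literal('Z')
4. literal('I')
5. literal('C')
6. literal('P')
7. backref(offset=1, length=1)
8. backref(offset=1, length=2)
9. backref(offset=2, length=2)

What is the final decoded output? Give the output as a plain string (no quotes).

Token 1: literal('Z'). Output: "Z"
Token 2: literal('I'). Output: "ZI"
Token 3: literal('Z'). Output: "ZIZ"
Token 4: literal('I'). Output: "ZIZI"
Token 5: literal('C'). Output: "ZIZIC"
Token 6: literal('P'). Output: "ZIZICP"
Token 7: backref(off=1, len=1). Copied 'P' from pos 5. Output: "ZIZICPP"
Token 8: backref(off=1, len=2) (overlapping!). Copied 'PP' from pos 6. Output: "ZIZICPPPP"
Token 9: backref(off=2, len=2). Copied 'PP' from pos 7. Output: "ZIZICPPPPPP"

Answer: ZIZICPPPPPP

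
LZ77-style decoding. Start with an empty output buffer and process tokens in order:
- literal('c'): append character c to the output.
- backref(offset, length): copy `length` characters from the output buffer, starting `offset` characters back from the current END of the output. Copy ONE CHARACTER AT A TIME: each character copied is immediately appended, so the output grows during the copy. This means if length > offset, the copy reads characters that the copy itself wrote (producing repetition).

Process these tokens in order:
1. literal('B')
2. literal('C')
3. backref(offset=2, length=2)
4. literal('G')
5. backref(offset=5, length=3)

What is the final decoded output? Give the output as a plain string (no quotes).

Token 1: literal('B'). Output: "B"
Token 2: literal('C'). Output: "BC"
Token 3: backref(off=2, len=2). Copied 'BC' from pos 0. Output: "BCBC"
Token 4: literal('G'). Output: "BCBCG"
Token 5: backref(off=5, len=3). Copied 'BCB' from pos 0. Output: "BCBCGBCB"

Answer: BCBCGBCB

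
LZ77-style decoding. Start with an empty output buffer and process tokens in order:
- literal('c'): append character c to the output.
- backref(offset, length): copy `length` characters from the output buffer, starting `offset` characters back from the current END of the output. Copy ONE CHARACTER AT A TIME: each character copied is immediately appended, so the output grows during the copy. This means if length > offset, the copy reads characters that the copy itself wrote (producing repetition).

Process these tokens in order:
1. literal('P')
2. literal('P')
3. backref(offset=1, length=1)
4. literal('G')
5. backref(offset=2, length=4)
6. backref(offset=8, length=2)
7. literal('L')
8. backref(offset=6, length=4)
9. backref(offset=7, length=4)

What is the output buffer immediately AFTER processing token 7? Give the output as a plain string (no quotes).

Token 1: literal('P'). Output: "P"
Token 2: literal('P'). Output: "PP"
Token 3: backref(off=1, len=1). Copied 'P' from pos 1. Output: "PPP"
Token 4: literal('G'). Output: "PPPG"
Token 5: backref(off=2, len=4) (overlapping!). Copied 'PGPG' from pos 2. Output: "PPPGPGPG"
Token 6: backref(off=8, len=2). Copied 'PP' from pos 0. Output: "PPPGPGPGPP"
Token 7: literal('L'). Output: "PPPGPGPGPPL"

Answer: PPPGPGPGPPL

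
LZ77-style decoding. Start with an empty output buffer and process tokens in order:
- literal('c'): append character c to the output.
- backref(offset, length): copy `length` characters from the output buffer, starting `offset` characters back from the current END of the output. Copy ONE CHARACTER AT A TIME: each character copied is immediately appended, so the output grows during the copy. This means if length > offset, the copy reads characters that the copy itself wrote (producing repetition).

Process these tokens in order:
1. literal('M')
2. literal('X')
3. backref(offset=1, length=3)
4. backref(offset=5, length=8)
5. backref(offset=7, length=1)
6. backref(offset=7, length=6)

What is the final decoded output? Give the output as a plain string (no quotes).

Token 1: literal('M'). Output: "M"
Token 2: literal('X'). Output: "MX"
Token 3: backref(off=1, len=3) (overlapping!). Copied 'XXX' from pos 1. Output: "MXXXX"
Token 4: backref(off=5, len=8) (overlapping!). Copied 'MXXXXMXX' from pos 0. Output: "MXXXXMXXXXMXX"
Token 5: backref(off=7, len=1). Copied 'X' from pos 6. Output: "MXXXXMXXXXMXXX"
Token 6: backref(off=7, len=6). Copied 'XXXMXX' from pos 7. Output: "MXXXXMXXXXMXXXXXXMXX"

Answer: MXXXXMXXXXMXXXXXXMXX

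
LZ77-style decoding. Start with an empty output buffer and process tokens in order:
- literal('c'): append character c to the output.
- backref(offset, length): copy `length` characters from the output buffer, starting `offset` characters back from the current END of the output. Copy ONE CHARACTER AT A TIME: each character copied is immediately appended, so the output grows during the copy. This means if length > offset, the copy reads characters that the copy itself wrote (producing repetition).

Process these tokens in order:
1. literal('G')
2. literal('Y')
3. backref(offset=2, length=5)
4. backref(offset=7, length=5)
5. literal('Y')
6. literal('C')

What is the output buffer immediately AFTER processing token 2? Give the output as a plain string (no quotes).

Token 1: literal('G'). Output: "G"
Token 2: literal('Y'). Output: "GY"

Answer: GY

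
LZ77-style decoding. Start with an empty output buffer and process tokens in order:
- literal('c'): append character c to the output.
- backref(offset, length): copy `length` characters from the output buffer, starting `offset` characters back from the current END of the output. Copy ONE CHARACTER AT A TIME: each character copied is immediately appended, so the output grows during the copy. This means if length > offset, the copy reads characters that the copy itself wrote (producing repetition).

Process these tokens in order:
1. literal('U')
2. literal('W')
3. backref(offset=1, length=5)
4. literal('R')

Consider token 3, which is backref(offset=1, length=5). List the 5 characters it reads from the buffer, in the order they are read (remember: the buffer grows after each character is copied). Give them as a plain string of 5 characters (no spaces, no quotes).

Token 1: literal('U'). Output: "U"
Token 2: literal('W'). Output: "UW"
Token 3: backref(off=1, len=5). Buffer before: "UW" (len 2)
  byte 1: read out[1]='W', append. Buffer now: "UWW"
  byte 2: read out[2]='W', append. Buffer now: "UWWW"
  byte 3: read out[3]='W', append. Buffer now: "UWWWW"
  byte 4: read out[4]='W', append. Buffer now: "UWWWWW"
  byte 5: read out[5]='W', append. Buffer now: "UWWWWWW"

Answer: WWWWW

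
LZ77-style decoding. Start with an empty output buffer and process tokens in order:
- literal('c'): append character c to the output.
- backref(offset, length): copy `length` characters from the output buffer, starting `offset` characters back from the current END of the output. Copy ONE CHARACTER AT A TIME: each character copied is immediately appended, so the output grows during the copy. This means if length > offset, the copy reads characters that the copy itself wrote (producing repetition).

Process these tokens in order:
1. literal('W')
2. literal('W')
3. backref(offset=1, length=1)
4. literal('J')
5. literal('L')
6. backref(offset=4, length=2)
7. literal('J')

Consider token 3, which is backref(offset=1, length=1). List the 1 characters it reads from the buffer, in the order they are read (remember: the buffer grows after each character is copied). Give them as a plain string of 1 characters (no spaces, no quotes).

Answer: W

Derivation:
Token 1: literal('W'). Output: "W"
Token 2: literal('W'). Output: "WW"
Token 3: backref(off=1, len=1). Buffer before: "WW" (len 2)
  byte 1: read out[1]='W', append. Buffer now: "WWW"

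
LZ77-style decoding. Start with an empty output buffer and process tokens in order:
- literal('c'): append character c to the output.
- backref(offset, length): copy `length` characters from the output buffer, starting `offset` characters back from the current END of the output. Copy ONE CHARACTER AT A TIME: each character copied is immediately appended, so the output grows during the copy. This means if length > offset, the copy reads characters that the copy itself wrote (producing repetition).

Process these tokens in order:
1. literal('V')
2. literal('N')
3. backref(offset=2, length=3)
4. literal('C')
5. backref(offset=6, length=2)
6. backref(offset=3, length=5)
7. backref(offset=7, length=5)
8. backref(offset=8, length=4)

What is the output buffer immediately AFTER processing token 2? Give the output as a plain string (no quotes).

Token 1: literal('V'). Output: "V"
Token 2: literal('N'). Output: "VN"

Answer: VN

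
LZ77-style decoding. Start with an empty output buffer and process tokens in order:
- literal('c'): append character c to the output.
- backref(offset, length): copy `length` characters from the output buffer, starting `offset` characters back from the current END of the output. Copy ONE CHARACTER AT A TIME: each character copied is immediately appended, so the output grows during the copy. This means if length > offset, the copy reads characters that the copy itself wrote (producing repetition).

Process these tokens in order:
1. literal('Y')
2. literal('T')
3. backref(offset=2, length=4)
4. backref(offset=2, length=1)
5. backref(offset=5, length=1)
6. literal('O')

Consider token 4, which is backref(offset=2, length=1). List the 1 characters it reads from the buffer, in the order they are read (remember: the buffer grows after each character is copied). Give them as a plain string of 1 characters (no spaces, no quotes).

Token 1: literal('Y'). Output: "Y"
Token 2: literal('T'). Output: "YT"
Token 3: backref(off=2, len=4) (overlapping!). Copied 'YTYT' from pos 0. Output: "YTYTYT"
Token 4: backref(off=2, len=1). Buffer before: "YTYTYT" (len 6)
  byte 1: read out[4]='Y', append. Buffer now: "YTYTYTY"

Answer: Y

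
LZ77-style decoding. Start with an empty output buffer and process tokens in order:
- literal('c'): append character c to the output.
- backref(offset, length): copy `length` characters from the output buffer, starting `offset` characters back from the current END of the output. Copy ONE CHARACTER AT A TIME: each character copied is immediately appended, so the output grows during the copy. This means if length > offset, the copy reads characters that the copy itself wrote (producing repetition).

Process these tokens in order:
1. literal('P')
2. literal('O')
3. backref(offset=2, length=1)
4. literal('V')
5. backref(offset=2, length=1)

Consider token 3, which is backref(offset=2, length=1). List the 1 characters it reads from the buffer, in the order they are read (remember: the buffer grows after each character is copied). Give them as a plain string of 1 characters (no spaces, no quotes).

Answer: P

Derivation:
Token 1: literal('P'). Output: "P"
Token 2: literal('O'). Output: "PO"
Token 3: backref(off=2, len=1). Buffer before: "PO" (len 2)
  byte 1: read out[0]='P', append. Buffer now: "POP"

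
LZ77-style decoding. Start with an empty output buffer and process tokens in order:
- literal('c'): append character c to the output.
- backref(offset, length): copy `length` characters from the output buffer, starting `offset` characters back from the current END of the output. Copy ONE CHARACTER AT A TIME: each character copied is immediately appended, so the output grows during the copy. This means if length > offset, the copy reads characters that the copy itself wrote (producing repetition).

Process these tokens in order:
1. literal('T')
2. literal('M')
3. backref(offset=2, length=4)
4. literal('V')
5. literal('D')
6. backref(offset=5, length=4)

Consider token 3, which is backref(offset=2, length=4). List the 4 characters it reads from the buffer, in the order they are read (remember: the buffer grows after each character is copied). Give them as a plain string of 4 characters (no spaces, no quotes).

Token 1: literal('T'). Output: "T"
Token 2: literal('M'). Output: "TM"
Token 3: backref(off=2, len=4). Buffer before: "TM" (len 2)
  byte 1: read out[0]='T', append. Buffer now: "TMT"
  byte 2: read out[1]='M', append. Buffer now: "TMTM"
  byte 3: read out[2]='T', append. Buffer now: "TMTMT"
  byte 4: read out[3]='M', append. Buffer now: "TMTMTM"

Answer: TMTM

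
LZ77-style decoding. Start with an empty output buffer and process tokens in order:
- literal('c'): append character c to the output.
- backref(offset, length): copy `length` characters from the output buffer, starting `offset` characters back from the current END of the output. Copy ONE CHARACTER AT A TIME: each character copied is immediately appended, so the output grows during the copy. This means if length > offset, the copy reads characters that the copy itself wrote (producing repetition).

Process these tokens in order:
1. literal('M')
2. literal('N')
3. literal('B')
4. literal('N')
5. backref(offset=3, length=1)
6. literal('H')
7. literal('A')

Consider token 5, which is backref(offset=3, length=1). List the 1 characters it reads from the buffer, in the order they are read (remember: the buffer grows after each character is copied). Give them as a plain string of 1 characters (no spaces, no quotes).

Answer: N

Derivation:
Token 1: literal('M'). Output: "M"
Token 2: literal('N'). Output: "MN"
Token 3: literal('B'). Output: "MNB"
Token 4: literal('N'). Output: "MNBN"
Token 5: backref(off=3, len=1). Buffer before: "MNBN" (len 4)
  byte 1: read out[1]='N', append. Buffer now: "MNBNN"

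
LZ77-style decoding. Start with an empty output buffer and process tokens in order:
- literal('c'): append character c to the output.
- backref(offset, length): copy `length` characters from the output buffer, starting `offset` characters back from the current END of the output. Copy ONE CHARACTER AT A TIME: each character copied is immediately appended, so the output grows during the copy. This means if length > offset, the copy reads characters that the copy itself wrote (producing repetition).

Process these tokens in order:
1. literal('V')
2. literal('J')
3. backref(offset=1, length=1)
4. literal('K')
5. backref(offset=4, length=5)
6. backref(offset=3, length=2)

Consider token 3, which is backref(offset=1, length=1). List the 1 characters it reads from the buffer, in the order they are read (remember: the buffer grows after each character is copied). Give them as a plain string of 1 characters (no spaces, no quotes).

Token 1: literal('V'). Output: "V"
Token 2: literal('J'). Output: "VJ"
Token 3: backref(off=1, len=1). Buffer before: "VJ" (len 2)
  byte 1: read out[1]='J', append. Buffer now: "VJJ"

Answer: J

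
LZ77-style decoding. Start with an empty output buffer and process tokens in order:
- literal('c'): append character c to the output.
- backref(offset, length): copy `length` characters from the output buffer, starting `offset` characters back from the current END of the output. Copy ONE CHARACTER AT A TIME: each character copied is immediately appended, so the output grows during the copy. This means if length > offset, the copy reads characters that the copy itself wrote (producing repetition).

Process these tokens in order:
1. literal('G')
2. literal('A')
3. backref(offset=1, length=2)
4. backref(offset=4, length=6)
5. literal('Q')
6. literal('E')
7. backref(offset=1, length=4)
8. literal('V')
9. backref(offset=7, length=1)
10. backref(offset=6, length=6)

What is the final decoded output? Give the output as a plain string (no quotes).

Token 1: literal('G'). Output: "G"
Token 2: literal('A'). Output: "GA"
Token 3: backref(off=1, len=2) (overlapping!). Copied 'AA' from pos 1. Output: "GAAA"
Token 4: backref(off=4, len=6) (overlapping!). Copied 'GAAAGA' from pos 0. Output: "GAAAGAAAGA"
Token 5: literal('Q'). Output: "GAAAGAAAGAQ"
Token 6: literal('E'). Output: "GAAAGAAAGAQE"
Token 7: backref(off=1, len=4) (overlapping!). Copied 'EEEE' from pos 11. Output: "GAAAGAAAGAQEEEEE"
Token 8: literal('V'). Output: "GAAAGAAAGAQEEEEEV"
Token 9: backref(off=7, len=1). Copied 'Q' from pos 10. Output: "GAAAGAAAGAQEEEEEVQ"
Token 10: backref(off=6, len=6). Copied 'EEEEVQ' from pos 12. Output: "GAAAGAAAGAQEEEEEVQEEEEVQ"

Answer: GAAAGAAAGAQEEEEEVQEEEEVQ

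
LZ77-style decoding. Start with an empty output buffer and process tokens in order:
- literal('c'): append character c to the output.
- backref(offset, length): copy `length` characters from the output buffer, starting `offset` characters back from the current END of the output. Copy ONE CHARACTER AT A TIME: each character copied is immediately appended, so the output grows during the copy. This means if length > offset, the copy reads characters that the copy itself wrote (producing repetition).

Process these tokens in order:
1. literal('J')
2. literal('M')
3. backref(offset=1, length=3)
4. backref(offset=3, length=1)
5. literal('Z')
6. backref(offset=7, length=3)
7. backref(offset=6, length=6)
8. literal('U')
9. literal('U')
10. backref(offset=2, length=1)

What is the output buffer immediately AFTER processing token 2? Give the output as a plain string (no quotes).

Answer: JM

Derivation:
Token 1: literal('J'). Output: "J"
Token 2: literal('M'). Output: "JM"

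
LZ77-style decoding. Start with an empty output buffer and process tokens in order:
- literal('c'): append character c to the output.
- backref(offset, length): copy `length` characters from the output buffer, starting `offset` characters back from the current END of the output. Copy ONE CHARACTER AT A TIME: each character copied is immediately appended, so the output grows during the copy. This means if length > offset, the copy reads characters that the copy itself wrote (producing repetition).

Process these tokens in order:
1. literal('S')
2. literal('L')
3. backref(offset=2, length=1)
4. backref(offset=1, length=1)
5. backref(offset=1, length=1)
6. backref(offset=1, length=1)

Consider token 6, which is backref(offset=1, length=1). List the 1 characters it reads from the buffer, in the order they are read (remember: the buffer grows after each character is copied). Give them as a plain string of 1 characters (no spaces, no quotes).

Answer: S

Derivation:
Token 1: literal('S'). Output: "S"
Token 2: literal('L'). Output: "SL"
Token 3: backref(off=2, len=1). Copied 'S' from pos 0. Output: "SLS"
Token 4: backref(off=1, len=1). Copied 'S' from pos 2. Output: "SLSS"
Token 5: backref(off=1, len=1). Copied 'S' from pos 3. Output: "SLSSS"
Token 6: backref(off=1, len=1). Buffer before: "SLSSS" (len 5)
  byte 1: read out[4]='S', append. Buffer now: "SLSSSS"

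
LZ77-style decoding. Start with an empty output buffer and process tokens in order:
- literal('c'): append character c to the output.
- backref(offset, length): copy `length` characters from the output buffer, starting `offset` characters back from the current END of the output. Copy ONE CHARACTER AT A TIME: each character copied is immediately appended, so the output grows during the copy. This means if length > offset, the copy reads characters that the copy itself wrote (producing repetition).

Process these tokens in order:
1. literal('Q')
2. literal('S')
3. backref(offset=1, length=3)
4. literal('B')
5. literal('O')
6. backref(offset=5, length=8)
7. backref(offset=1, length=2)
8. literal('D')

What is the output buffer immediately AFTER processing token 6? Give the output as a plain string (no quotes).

Answer: QSSSSBOSSSBOSSS

Derivation:
Token 1: literal('Q'). Output: "Q"
Token 2: literal('S'). Output: "QS"
Token 3: backref(off=1, len=3) (overlapping!). Copied 'SSS' from pos 1. Output: "QSSSS"
Token 4: literal('B'). Output: "QSSSSB"
Token 5: literal('O'). Output: "QSSSSBO"
Token 6: backref(off=5, len=8) (overlapping!). Copied 'SSSBOSSS' from pos 2. Output: "QSSSSBOSSSBOSSS"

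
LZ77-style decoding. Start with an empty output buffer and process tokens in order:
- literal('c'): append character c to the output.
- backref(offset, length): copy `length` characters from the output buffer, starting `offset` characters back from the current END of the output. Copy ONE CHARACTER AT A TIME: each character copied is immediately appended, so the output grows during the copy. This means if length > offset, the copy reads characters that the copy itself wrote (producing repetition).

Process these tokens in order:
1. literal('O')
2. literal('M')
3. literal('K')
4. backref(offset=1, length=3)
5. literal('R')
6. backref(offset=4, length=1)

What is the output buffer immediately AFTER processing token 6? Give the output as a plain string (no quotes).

Token 1: literal('O'). Output: "O"
Token 2: literal('M'). Output: "OM"
Token 3: literal('K'). Output: "OMK"
Token 4: backref(off=1, len=3) (overlapping!). Copied 'KKK' from pos 2. Output: "OMKKKK"
Token 5: literal('R'). Output: "OMKKKKR"
Token 6: backref(off=4, len=1). Copied 'K' from pos 3. Output: "OMKKKKRK"

Answer: OMKKKKRK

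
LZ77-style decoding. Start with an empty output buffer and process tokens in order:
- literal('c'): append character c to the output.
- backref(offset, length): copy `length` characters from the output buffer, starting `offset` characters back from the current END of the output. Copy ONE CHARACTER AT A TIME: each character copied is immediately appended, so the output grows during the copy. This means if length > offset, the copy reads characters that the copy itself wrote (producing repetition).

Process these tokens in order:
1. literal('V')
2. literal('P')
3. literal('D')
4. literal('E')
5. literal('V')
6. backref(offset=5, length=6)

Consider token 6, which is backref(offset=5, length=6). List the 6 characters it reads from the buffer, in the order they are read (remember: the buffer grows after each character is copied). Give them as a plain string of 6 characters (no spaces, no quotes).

Answer: VPDEVV

Derivation:
Token 1: literal('V'). Output: "V"
Token 2: literal('P'). Output: "VP"
Token 3: literal('D'). Output: "VPD"
Token 4: literal('E'). Output: "VPDE"
Token 5: literal('V'). Output: "VPDEV"
Token 6: backref(off=5, len=6). Buffer before: "VPDEV" (len 5)
  byte 1: read out[0]='V', append. Buffer now: "VPDEVV"
  byte 2: read out[1]='P', append. Buffer now: "VPDEVVP"
  byte 3: read out[2]='D', append. Buffer now: "VPDEVVPD"
  byte 4: read out[3]='E', append. Buffer now: "VPDEVVPDE"
  byte 5: read out[4]='V', append. Buffer now: "VPDEVVPDEV"
  byte 6: read out[5]='V', append. Buffer now: "VPDEVVPDEVV"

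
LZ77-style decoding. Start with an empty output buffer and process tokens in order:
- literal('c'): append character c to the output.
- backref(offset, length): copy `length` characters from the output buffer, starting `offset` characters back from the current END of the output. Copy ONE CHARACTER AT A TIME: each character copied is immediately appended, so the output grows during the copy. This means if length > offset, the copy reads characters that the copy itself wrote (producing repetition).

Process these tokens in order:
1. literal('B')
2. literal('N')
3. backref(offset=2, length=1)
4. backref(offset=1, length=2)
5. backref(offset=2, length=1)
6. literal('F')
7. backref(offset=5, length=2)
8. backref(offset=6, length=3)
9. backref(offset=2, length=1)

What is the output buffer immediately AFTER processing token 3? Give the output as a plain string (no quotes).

Token 1: literal('B'). Output: "B"
Token 2: literal('N'). Output: "BN"
Token 3: backref(off=2, len=1). Copied 'B' from pos 0. Output: "BNB"

Answer: BNB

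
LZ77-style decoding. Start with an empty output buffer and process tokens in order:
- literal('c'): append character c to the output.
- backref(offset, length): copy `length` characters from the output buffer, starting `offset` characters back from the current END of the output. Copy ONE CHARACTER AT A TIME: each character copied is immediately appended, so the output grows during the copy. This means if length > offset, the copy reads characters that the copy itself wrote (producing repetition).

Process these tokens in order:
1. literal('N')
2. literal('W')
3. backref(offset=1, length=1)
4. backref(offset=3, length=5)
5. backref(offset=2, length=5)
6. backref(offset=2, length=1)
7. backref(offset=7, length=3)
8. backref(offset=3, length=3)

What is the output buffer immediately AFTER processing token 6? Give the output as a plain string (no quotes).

Token 1: literal('N'). Output: "N"
Token 2: literal('W'). Output: "NW"
Token 3: backref(off=1, len=1). Copied 'W' from pos 1. Output: "NWW"
Token 4: backref(off=3, len=5) (overlapping!). Copied 'NWWNW' from pos 0. Output: "NWWNWWNW"
Token 5: backref(off=2, len=5) (overlapping!). Copied 'NWNWN' from pos 6. Output: "NWWNWWNWNWNWN"
Token 6: backref(off=2, len=1). Copied 'W' from pos 11. Output: "NWWNWWNWNWNWNW"

Answer: NWWNWWNWNWNWNW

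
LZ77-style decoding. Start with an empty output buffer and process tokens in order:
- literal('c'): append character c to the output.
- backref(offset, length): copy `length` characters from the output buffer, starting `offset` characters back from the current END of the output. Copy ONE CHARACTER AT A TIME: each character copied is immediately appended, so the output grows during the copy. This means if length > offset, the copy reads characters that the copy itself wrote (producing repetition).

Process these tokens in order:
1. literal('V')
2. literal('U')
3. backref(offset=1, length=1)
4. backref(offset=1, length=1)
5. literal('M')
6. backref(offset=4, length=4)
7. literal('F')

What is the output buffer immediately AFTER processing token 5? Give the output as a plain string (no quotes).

Token 1: literal('V'). Output: "V"
Token 2: literal('U'). Output: "VU"
Token 3: backref(off=1, len=1). Copied 'U' from pos 1. Output: "VUU"
Token 4: backref(off=1, len=1). Copied 'U' from pos 2. Output: "VUUU"
Token 5: literal('M'). Output: "VUUUM"

Answer: VUUUM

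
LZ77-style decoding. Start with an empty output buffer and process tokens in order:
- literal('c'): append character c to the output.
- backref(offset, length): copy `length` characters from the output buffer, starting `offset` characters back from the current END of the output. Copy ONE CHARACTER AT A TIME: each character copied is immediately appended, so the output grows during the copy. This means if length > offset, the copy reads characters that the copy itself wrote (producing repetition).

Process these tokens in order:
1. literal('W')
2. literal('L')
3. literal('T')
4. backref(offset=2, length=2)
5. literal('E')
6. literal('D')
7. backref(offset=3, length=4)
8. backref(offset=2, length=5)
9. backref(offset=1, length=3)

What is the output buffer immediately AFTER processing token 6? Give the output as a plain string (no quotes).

Answer: WLTLTED

Derivation:
Token 1: literal('W'). Output: "W"
Token 2: literal('L'). Output: "WL"
Token 3: literal('T'). Output: "WLT"
Token 4: backref(off=2, len=2). Copied 'LT' from pos 1. Output: "WLTLT"
Token 5: literal('E'). Output: "WLTLTE"
Token 6: literal('D'). Output: "WLTLTED"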